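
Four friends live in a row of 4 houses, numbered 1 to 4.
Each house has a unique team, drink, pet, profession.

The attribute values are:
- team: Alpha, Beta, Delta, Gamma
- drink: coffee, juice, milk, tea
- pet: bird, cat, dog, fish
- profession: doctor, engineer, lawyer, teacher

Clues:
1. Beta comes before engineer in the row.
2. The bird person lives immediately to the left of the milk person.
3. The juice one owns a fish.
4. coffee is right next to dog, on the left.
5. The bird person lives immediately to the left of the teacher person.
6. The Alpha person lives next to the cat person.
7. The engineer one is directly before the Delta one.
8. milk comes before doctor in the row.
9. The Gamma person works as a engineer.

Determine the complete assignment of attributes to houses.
Solution:

House | Team | Drink | Pet | Profession
---------------------------------------
  1   | Beta | coffee | bird | lawyer
  2   | Alpha | milk | dog | teacher
  3   | Gamma | tea | cat | engineer
  4   | Delta | juice | fish | doctor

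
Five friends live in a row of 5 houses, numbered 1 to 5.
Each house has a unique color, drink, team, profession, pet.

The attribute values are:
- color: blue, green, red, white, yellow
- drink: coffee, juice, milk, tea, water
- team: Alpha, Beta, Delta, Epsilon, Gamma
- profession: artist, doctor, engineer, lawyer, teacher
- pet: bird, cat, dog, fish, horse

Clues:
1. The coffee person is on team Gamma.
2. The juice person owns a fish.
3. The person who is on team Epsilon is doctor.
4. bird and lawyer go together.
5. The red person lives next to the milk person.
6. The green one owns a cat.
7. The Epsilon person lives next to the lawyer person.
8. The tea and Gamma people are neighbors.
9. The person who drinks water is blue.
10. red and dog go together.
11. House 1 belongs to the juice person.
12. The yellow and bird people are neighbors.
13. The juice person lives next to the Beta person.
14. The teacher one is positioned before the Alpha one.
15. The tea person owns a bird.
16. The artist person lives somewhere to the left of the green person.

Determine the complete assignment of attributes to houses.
Solution:

House | Color | Drink | Team | Profession | Pet
-----------------------------------------------
  1   | yellow | juice | Epsilon | doctor | fish
  2   | white | tea | Beta | lawyer | bird
  3   | red | coffee | Gamma | artist | dog
  4   | green | milk | Delta | teacher | cat
  5   | blue | water | Alpha | engineer | horse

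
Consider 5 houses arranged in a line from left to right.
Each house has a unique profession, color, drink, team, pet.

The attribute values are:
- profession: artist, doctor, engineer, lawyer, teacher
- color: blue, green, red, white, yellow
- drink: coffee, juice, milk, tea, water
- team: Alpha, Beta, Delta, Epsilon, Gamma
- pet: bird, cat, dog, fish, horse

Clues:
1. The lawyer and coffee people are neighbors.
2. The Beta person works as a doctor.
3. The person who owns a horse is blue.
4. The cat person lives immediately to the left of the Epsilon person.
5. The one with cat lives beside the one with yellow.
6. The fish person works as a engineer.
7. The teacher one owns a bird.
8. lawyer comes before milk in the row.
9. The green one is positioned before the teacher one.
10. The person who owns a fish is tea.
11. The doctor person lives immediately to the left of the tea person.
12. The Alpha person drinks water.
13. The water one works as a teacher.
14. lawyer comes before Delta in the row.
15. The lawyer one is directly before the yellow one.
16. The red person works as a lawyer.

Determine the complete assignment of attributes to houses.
Solution:

House | Profession | Color | Drink | Team | Pet
-----------------------------------------------
  1   | lawyer | red | juice | Gamma | cat
  2   | artist | yellow | coffee | Epsilon | dog
  3   | doctor | blue | milk | Beta | horse
  4   | engineer | green | tea | Delta | fish
  5   | teacher | white | water | Alpha | bird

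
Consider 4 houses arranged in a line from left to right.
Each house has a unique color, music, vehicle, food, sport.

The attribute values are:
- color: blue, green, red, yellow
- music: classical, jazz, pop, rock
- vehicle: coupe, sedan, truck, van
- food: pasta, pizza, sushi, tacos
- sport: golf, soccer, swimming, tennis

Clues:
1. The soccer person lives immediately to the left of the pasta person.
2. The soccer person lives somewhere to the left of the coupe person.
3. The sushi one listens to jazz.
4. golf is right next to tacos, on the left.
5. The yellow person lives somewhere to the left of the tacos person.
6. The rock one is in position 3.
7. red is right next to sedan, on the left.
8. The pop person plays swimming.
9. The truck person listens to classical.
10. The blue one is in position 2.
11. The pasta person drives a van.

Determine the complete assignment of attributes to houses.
Solution:

House | Color | Music | Vehicle | Food | Sport
----------------------------------------------
  1   | red | classical | truck | pizza | tennis
  2   | blue | jazz | sedan | sushi | soccer
  3   | yellow | rock | van | pasta | golf
  4   | green | pop | coupe | tacos | swimming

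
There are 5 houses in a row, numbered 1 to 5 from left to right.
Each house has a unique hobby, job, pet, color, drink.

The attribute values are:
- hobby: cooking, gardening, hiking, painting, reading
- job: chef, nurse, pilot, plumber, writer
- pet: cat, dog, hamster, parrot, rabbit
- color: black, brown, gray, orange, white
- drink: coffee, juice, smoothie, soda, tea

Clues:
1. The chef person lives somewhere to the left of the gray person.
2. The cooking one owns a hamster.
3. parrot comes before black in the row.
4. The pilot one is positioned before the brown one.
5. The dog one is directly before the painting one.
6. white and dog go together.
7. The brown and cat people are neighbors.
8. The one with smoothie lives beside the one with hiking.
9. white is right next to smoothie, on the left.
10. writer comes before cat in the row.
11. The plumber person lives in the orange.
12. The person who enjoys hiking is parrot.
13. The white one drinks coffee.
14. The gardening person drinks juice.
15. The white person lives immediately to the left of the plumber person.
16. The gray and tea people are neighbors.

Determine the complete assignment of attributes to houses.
Solution:

House | Hobby | Job | Pet | Color | Drink
-----------------------------------------
  1   | reading | chef | dog | white | coffee
  2   | painting | plumber | rabbit | orange | smoothie
  3   | hiking | pilot | parrot | gray | soda
  4   | cooking | writer | hamster | brown | tea
  5   | gardening | nurse | cat | black | juice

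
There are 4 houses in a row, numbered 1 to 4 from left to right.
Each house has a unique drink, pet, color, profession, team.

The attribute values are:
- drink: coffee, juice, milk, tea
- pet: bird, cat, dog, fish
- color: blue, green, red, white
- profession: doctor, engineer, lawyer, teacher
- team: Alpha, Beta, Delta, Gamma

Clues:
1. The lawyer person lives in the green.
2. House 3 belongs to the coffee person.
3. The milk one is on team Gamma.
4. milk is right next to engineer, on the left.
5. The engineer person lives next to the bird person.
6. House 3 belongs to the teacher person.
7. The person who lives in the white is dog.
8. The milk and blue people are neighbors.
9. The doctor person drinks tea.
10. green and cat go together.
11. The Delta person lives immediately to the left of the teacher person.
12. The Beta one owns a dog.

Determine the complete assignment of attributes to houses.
Solution:

House | Drink | Pet | Color | Profession | Team
-----------------------------------------------
  1   | milk | cat | green | lawyer | Gamma
  2   | juice | fish | blue | engineer | Delta
  3   | coffee | bird | red | teacher | Alpha
  4   | tea | dog | white | doctor | Beta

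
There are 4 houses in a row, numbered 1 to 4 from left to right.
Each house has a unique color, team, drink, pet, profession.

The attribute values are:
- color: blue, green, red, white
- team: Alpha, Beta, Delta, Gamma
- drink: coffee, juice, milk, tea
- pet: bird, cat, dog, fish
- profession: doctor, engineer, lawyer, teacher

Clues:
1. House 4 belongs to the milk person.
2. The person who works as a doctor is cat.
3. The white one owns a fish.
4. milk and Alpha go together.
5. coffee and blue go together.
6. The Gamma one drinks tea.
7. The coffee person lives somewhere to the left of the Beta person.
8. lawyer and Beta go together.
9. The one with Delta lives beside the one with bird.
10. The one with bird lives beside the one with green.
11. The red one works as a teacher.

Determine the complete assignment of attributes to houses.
Solution:

House | Color | Team | Drink | Pet | Profession
-----------------------------------------------
  1   | blue | Delta | coffee | cat | doctor
  2   | red | Gamma | tea | bird | teacher
  3   | green | Beta | juice | dog | lawyer
  4   | white | Alpha | milk | fish | engineer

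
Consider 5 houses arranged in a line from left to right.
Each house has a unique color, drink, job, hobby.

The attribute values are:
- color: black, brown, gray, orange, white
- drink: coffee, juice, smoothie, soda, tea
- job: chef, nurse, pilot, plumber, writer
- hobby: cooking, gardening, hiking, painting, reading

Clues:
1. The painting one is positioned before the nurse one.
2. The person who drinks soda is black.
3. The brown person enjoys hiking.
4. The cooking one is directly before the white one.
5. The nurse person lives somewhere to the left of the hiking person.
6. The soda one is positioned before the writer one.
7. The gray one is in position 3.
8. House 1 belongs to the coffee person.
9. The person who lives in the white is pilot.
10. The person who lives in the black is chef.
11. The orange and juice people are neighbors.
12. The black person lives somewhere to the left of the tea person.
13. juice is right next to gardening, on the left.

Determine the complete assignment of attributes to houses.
Solution:

House | Color | Drink | Job | Hobby
-----------------------------------
  1   | orange | coffee | plumber | cooking
  2   | white | juice | pilot | painting
  3   | gray | smoothie | nurse | gardening
  4   | black | soda | chef | reading
  5   | brown | tea | writer | hiking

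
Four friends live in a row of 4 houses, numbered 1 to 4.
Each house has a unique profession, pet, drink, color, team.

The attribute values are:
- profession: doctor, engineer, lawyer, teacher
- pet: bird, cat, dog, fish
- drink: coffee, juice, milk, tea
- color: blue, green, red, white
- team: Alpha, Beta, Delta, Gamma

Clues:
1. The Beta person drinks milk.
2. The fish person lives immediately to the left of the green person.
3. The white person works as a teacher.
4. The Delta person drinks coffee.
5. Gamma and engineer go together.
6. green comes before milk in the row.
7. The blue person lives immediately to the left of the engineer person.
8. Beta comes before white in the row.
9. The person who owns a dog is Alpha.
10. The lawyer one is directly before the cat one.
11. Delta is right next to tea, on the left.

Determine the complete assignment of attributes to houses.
Solution:

House | Profession | Pet | Drink | Color | Team
-----------------------------------------------
  1   | lawyer | fish | coffee | blue | Delta
  2   | engineer | cat | tea | green | Gamma
  3   | doctor | bird | milk | red | Beta
  4   | teacher | dog | juice | white | Alpha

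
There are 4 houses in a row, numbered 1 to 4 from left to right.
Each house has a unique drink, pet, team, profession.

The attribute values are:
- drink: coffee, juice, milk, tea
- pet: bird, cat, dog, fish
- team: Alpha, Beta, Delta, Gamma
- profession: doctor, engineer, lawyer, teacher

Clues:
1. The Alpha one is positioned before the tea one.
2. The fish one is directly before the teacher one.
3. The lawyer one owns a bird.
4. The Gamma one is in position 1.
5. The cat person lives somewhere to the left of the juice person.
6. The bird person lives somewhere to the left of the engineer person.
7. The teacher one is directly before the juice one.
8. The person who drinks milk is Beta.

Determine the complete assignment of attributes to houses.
Solution:

House | Drink | Pet | Team | Profession
---------------------------------------
  1   | coffee | fish | Gamma | doctor
  2   | milk | cat | Beta | teacher
  3   | juice | bird | Alpha | lawyer
  4   | tea | dog | Delta | engineer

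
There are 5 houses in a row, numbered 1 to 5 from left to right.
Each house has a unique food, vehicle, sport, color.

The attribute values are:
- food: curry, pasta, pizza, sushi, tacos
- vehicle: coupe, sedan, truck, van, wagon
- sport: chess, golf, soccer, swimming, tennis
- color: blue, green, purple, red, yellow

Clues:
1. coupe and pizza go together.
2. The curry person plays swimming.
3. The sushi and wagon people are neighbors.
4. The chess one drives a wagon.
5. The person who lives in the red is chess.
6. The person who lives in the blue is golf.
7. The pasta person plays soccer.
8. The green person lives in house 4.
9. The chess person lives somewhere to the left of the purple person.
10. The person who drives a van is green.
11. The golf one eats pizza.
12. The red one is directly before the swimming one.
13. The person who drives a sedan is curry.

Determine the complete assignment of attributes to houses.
Solution:

House | Food | Vehicle | Sport | Color
--------------------------------------
  1   | sushi | truck | tennis | yellow
  2   | tacos | wagon | chess | red
  3   | curry | sedan | swimming | purple
  4   | pasta | van | soccer | green
  5   | pizza | coupe | golf | blue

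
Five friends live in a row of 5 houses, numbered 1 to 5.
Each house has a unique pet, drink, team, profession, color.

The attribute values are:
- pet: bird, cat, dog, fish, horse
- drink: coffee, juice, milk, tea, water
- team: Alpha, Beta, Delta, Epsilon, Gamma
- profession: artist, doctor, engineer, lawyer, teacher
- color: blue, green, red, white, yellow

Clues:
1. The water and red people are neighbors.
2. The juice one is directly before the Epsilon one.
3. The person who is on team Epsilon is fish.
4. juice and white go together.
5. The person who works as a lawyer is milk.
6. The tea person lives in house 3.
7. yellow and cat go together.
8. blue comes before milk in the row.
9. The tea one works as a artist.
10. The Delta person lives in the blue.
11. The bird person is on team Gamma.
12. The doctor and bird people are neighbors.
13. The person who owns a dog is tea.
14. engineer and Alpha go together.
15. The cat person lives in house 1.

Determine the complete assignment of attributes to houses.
Solution:

House | Pet | Drink | Team | Profession | Color
-----------------------------------------------
  1   | cat | water | Beta | doctor | yellow
  2   | bird | coffee | Gamma | teacher | red
  3   | dog | tea | Delta | artist | blue
  4   | horse | juice | Alpha | engineer | white
  5   | fish | milk | Epsilon | lawyer | green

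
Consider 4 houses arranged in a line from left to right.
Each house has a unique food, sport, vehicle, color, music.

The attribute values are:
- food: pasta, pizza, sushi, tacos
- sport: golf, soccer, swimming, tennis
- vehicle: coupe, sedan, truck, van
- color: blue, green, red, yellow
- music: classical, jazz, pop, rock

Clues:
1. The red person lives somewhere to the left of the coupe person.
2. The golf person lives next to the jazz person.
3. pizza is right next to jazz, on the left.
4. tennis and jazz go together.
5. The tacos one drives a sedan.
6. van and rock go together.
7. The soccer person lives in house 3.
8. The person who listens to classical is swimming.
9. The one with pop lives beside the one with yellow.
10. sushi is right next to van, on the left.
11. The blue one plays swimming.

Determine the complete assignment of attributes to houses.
Solution:

House | Food | Sport | Vehicle | Color | Music
----------------------------------------------
  1   | pizza | golf | truck | red | pop
  2   | sushi | tennis | coupe | yellow | jazz
  3   | pasta | soccer | van | green | rock
  4   | tacos | swimming | sedan | blue | classical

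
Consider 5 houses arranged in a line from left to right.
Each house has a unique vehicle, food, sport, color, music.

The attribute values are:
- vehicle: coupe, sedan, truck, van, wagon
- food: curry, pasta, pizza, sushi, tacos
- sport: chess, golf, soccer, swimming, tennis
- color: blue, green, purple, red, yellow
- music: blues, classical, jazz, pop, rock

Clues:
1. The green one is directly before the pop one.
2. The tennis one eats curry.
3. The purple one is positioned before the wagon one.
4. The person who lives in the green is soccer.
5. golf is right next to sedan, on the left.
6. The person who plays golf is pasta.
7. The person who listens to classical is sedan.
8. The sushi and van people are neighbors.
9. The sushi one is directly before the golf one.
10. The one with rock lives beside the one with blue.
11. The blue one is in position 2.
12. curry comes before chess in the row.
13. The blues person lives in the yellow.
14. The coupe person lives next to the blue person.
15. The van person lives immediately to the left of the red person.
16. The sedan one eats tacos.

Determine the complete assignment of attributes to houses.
Solution:

House | Vehicle | Food | Sport | Color | Music
----------------------------------------------
  1   | coupe | sushi | soccer | green | rock
  2   | van | pasta | golf | blue | pop
  3   | sedan | tacos | swimming | red | classical
  4   | truck | curry | tennis | purple | jazz
  5   | wagon | pizza | chess | yellow | blues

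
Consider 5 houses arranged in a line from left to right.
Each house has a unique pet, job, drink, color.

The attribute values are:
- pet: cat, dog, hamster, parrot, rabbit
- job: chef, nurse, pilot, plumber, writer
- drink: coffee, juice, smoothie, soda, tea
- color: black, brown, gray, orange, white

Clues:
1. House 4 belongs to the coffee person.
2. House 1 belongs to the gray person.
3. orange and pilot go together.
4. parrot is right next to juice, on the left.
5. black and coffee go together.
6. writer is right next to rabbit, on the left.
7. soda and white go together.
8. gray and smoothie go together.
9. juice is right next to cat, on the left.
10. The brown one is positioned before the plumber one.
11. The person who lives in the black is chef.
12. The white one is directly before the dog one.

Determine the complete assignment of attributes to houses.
Solution:

House | Pet | Job | Drink | Color
---------------------------------
  1   | parrot | writer | smoothie | gray
  2   | rabbit | nurse | juice | brown
  3   | cat | plumber | soda | white
  4   | dog | chef | coffee | black
  5   | hamster | pilot | tea | orange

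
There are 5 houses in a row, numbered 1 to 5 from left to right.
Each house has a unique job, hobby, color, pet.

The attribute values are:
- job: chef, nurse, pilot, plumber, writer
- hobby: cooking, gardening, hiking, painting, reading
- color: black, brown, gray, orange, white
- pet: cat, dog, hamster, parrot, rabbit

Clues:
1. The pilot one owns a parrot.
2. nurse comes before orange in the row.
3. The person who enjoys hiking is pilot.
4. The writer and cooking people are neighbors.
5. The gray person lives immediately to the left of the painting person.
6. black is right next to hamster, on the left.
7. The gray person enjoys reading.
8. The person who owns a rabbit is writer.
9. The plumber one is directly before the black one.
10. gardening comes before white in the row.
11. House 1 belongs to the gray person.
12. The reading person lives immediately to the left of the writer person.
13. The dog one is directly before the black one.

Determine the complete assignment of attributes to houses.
Solution:

House | Job | Hobby | Color | Pet
---------------------------------
  1   | plumber | reading | gray | dog
  2   | writer | painting | black | rabbit
  3   | nurse | cooking | brown | hamster
  4   | chef | gardening | orange | cat
  5   | pilot | hiking | white | parrot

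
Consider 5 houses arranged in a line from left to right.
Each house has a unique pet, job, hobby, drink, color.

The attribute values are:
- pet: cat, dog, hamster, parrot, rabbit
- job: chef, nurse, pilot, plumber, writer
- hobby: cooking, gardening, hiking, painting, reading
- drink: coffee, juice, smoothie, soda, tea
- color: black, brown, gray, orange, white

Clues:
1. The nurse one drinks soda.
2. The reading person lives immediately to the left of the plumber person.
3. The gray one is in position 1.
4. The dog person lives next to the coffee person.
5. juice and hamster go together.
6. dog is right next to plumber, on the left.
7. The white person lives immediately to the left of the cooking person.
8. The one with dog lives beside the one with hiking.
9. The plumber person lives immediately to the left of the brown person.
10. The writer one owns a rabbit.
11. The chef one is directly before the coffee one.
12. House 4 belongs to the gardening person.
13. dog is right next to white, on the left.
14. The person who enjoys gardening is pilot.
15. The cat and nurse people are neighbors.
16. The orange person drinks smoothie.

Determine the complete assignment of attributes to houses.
Solution:

House | Pet | Job | Hobby | Drink | Color
-----------------------------------------
  1   | dog | chef | reading | tea | gray
  2   | cat | plumber | hiking | coffee | white
  3   | parrot | nurse | cooking | soda | brown
  4   | hamster | pilot | gardening | juice | black
  5   | rabbit | writer | painting | smoothie | orange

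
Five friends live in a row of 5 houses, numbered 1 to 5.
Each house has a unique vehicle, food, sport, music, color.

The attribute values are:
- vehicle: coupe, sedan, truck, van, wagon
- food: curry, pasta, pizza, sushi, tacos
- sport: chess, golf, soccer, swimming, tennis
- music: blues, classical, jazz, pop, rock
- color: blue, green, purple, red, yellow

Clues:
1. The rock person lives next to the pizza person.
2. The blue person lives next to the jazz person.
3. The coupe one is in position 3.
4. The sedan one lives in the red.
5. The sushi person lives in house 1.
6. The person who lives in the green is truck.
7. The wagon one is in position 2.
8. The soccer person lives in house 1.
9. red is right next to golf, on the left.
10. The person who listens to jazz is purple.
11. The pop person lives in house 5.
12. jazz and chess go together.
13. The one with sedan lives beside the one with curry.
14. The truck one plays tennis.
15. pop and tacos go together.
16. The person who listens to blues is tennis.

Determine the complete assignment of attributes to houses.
Solution:

House | Vehicle | Food | Sport | Music | Color
----------------------------------------------
  1   | sedan | sushi | soccer | classical | red
  2   | wagon | curry | golf | rock | blue
  3   | coupe | pizza | chess | jazz | purple
  4   | truck | pasta | tennis | blues | green
  5   | van | tacos | swimming | pop | yellow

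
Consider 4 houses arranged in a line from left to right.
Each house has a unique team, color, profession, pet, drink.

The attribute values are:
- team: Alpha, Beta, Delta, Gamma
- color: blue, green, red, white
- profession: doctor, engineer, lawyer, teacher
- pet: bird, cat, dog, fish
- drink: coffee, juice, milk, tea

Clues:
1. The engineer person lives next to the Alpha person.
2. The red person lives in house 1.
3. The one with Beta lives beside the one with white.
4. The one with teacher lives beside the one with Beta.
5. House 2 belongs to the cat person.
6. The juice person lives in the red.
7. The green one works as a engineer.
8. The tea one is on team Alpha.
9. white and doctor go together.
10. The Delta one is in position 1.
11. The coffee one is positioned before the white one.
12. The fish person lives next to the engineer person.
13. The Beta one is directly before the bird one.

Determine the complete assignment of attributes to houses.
Solution:

House | Team | Color | Profession | Pet | Drink
-----------------------------------------------
  1   | Delta | red | teacher | fish | juice
  2   | Beta | green | engineer | cat | coffee
  3   | Alpha | white | doctor | bird | tea
  4   | Gamma | blue | lawyer | dog | milk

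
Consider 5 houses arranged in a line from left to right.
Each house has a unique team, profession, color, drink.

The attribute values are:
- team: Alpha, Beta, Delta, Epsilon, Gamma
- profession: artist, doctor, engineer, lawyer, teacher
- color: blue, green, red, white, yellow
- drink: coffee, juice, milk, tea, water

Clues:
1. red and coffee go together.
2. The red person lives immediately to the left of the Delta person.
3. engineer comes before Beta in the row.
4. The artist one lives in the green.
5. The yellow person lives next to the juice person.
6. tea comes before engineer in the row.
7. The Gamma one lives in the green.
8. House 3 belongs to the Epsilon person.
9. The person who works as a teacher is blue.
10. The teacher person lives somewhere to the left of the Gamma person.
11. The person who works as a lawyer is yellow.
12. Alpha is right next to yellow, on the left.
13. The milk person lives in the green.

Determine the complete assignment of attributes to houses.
Solution:

House | Team | Profession | Color | Drink
-----------------------------------------
  1   | Alpha | doctor | red | coffee
  2   | Delta | lawyer | yellow | tea
  3   | Epsilon | engineer | white | juice
  4   | Beta | teacher | blue | water
  5   | Gamma | artist | green | milk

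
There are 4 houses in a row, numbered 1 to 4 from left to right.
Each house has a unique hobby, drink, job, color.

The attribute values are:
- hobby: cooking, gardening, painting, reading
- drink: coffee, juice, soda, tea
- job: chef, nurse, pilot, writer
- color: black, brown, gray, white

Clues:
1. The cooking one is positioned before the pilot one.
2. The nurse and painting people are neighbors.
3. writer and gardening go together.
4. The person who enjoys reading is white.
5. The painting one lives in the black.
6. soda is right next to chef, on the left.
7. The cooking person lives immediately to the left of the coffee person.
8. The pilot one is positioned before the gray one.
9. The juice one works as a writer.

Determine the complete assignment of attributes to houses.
Solution:

House | Hobby | Drink | Job | Color
-----------------------------------
  1   | cooking | soda | nurse | brown
  2   | painting | coffee | chef | black
  3   | reading | tea | pilot | white
  4   | gardening | juice | writer | gray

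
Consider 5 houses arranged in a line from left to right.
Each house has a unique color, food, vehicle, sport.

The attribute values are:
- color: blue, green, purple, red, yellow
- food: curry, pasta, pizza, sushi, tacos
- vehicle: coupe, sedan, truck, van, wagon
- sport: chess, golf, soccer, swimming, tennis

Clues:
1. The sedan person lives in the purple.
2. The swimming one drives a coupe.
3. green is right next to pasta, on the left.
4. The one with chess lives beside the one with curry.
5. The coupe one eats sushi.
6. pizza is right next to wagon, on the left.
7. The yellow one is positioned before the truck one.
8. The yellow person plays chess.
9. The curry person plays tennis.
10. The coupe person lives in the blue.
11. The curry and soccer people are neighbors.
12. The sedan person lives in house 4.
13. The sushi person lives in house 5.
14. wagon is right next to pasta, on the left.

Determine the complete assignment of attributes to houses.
Solution:

House | Color | Food | Vehicle | Sport
--------------------------------------
  1   | yellow | pizza | van | chess
  2   | green | curry | wagon | tennis
  3   | red | pasta | truck | soccer
  4   | purple | tacos | sedan | golf
  5   | blue | sushi | coupe | swimming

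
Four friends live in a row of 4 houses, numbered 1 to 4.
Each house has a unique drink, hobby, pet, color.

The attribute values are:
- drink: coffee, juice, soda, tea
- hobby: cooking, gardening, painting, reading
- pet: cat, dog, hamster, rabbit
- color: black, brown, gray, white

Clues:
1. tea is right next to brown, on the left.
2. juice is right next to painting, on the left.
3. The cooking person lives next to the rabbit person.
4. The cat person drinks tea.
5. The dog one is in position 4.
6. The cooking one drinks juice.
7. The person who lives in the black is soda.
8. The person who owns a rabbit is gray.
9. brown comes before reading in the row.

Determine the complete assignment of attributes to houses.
Solution:

House | Drink | Hobby | Pet | Color
-----------------------------------
  1   | tea | gardening | cat | white
  2   | juice | cooking | hamster | brown
  3   | coffee | painting | rabbit | gray
  4   | soda | reading | dog | black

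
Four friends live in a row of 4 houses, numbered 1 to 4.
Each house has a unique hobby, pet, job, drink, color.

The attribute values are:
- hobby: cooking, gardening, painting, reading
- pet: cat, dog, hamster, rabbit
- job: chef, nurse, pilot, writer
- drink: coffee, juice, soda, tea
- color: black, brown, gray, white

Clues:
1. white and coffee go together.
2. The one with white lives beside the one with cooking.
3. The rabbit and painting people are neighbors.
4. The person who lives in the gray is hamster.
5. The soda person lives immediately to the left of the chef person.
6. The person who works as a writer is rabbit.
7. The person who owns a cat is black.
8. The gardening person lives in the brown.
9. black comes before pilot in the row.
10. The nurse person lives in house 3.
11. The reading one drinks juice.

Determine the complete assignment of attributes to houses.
Solution:

House | Hobby | Pet | Job | Drink | Color
-----------------------------------------
  1   | gardening | rabbit | writer | soda | brown
  2   | painting | dog | chef | coffee | white
  3   | cooking | cat | nurse | tea | black
  4   | reading | hamster | pilot | juice | gray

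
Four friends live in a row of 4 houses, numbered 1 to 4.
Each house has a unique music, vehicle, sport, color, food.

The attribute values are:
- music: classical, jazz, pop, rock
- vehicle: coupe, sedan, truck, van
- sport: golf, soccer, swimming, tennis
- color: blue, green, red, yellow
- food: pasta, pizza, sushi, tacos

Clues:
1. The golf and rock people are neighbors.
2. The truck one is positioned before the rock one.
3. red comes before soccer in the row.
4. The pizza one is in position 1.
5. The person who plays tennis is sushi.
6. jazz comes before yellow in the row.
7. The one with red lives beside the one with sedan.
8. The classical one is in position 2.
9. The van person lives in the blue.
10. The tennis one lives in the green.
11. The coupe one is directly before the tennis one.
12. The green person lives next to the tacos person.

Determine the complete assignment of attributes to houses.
Solution:

House | Music | Vehicle | Sport | Color | Food
----------------------------------------------
  1   | jazz | coupe | swimming | red | pizza
  2   | classical | sedan | tennis | green | sushi
  3   | pop | truck | golf | yellow | tacos
  4   | rock | van | soccer | blue | pasta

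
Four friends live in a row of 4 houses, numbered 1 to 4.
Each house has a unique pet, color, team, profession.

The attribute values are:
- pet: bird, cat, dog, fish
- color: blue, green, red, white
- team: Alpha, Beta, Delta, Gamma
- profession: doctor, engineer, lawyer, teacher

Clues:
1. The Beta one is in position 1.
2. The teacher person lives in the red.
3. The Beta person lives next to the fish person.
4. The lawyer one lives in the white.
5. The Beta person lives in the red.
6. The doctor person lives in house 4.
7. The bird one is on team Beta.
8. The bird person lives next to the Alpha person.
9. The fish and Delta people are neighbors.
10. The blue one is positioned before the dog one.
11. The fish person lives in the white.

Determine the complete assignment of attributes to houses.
Solution:

House | Pet | Color | Team | Profession
---------------------------------------
  1   | bird | red | Beta | teacher
  2   | fish | white | Alpha | lawyer
  3   | cat | blue | Delta | engineer
  4   | dog | green | Gamma | doctor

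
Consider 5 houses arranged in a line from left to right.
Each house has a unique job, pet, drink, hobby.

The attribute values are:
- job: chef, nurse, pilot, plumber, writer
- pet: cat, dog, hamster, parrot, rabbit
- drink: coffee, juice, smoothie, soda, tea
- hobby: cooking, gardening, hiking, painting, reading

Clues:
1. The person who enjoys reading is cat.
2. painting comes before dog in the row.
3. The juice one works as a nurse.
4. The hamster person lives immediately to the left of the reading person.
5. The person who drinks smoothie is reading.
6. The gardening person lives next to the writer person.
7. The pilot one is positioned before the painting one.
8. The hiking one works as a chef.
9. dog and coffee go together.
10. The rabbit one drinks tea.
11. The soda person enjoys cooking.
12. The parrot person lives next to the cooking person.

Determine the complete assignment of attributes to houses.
Solution:

House | Job | Pet | Drink | Hobby
---------------------------------
  1   | nurse | parrot | juice | gardening
  2   | writer | hamster | soda | cooking
  3   | pilot | cat | smoothie | reading
  4   | plumber | rabbit | tea | painting
  5   | chef | dog | coffee | hiking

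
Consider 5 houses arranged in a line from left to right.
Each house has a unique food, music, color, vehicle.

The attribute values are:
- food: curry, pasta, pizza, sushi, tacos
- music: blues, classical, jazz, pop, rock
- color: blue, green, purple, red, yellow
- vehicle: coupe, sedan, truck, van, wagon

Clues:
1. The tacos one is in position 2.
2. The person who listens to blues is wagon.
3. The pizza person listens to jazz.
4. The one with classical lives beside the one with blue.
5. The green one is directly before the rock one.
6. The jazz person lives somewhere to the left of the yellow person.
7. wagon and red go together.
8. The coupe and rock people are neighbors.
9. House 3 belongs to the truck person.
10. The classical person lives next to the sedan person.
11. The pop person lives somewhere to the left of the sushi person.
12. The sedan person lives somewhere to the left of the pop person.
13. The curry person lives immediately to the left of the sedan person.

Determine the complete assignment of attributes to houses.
Solution:

House | Food | Music | Color | Vehicle
--------------------------------------
  1   | curry | classical | green | coupe
  2   | tacos | rock | blue | sedan
  3   | pizza | jazz | purple | truck
  4   | pasta | pop | yellow | van
  5   | sushi | blues | red | wagon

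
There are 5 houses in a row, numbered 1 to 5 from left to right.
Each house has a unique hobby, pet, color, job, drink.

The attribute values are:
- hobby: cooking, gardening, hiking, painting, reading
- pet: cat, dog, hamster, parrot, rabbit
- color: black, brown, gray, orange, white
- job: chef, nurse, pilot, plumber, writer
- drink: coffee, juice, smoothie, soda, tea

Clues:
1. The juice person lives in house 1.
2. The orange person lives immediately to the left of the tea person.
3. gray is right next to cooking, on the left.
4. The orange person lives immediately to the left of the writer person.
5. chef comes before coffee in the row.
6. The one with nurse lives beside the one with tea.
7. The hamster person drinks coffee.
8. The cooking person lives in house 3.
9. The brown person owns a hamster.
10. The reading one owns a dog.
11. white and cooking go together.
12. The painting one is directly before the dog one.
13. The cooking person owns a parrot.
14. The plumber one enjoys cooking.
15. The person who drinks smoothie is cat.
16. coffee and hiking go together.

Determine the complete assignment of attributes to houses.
Solution:

House | Hobby | Pet | Color | Job | Drink
-----------------------------------------
  1   | painting | rabbit | orange | nurse | juice
  2   | reading | dog | gray | writer | tea
  3   | cooking | parrot | white | plumber | soda
  4   | gardening | cat | black | chef | smoothie
  5   | hiking | hamster | brown | pilot | coffee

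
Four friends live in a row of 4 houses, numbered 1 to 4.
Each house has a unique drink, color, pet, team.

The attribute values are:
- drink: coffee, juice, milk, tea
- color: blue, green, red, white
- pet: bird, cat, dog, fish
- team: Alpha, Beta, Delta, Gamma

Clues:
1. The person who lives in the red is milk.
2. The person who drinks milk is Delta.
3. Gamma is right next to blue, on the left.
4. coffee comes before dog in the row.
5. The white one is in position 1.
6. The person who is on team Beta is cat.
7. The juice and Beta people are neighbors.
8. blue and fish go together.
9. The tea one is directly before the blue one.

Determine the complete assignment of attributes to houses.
Solution:

House | Drink | Color | Pet | Team
----------------------------------
  1   | tea | white | bird | Gamma
  2   | juice | blue | fish | Alpha
  3   | coffee | green | cat | Beta
  4   | milk | red | dog | Delta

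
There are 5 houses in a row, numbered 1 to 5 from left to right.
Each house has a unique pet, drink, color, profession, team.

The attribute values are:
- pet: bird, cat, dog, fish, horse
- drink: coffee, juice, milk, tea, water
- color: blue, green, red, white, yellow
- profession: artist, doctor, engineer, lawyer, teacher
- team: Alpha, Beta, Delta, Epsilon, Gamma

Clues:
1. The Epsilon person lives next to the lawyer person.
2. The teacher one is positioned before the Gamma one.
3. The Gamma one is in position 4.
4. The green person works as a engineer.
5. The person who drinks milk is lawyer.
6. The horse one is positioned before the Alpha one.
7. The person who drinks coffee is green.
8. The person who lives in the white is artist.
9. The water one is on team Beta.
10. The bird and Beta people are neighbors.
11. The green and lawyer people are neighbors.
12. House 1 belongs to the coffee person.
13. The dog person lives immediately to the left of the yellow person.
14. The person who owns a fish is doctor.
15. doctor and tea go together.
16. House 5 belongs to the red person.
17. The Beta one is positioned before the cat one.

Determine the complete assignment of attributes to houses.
Solution:

House | Pet | Drink | Color | Profession | Team
-----------------------------------------------
  1   | dog | coffee | green | engineer | Epsilon
  2   | bird | milk | yellow | lawyer | Delta
  3   | horse | water | blue | teacher | Beta
  4   | cat | juice | white | artist | Gamma
  5   | fish | tea | red | doctor | Alpha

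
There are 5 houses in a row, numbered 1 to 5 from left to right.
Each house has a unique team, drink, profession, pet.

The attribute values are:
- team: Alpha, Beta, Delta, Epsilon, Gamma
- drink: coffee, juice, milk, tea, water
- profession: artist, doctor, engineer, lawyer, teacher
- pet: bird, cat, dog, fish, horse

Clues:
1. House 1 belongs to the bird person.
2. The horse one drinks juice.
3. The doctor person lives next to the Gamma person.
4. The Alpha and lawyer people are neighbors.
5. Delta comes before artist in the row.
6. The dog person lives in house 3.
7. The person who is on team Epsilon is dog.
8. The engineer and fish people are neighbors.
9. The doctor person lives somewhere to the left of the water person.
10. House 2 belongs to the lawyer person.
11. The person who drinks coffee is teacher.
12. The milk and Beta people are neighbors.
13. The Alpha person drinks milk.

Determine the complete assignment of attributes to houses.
Solution:

House | Team | Drink | Profession | Pet
---------------------------------------
  1   | Alpha | milk | engineer | bird
  2   | Beta | tea | lawyer | fish
  3   | Epsilon | coffee | teacher | dog
  4   | Delta | juice | doctor | horse
  5   | Gamma | water | artist | cat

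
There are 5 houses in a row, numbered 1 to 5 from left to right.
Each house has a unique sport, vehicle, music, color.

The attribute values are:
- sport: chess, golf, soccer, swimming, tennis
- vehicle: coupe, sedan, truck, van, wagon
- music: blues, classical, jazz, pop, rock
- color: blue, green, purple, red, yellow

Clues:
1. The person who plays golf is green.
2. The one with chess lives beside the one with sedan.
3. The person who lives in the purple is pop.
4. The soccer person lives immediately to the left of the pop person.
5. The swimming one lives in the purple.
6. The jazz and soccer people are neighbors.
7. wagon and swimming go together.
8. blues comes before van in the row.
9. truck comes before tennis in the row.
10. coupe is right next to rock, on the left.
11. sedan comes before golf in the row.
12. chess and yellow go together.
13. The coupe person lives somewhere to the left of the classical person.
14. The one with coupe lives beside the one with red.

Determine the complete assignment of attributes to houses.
Solution:

House | Sport | Vehicle | Music | Color
---------------------------------------
  1   | chess | coupe | jazz | yellow
  2   | soccer | sedan | rock | red
  3   | swimming | wagon | pop | purple
  4   | golf | truck | blues | green
  5   | tennis | van | classical | blue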